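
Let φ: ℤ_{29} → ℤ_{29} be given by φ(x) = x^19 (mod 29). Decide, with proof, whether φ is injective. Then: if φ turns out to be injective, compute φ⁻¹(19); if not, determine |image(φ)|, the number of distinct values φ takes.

Since 29 is prime, the nonzero elements of ℤ_{29} form a cyclic group of order 28.
As gcd(19, 28) = 1, raising to the 19th power is a bijection on this group: if u^19 ≡ v^19 then (uv^{−1})^19 = 1, and the only element of order dividing gcd(19, 28) = 1 is 1, so u = v.
With φ(0) = 0 this makes φ injective on all of ℤ_{29}, hence bijective (finite equal-size domain and codomain). In particular φ is injective.
Since φ is injective, we find the preimage of 19. The inverse of x ↦ x^19 on (ℤ_{29})^× is x ↦ x^3, because 19·3 = 57 = 2·28 + 1 ≡ 1 (mod 28) and x^{28} = 1 for x ≠ 0 (Fermat). So φ⁻¹(19) = 19^3 mod 29.
Repeated squaring mod 29: 19^1 ≡ 19, 19^2 ≡ 19² = 361 ≡ 13. Since 3 = 2 + 1, 19^3 ≡ 13·19: 13·19 = 247 ≡ 15. So 19^3 ≡ 15 (mod 29).
Hence φ⁻¹(19) = 15.

15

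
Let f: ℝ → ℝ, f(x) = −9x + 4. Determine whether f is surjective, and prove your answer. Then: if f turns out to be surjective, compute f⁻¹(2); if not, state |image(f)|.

2/9

For any y ∈ ℝ, x = (y − 4)/(−9) satisfies f(x) = y.
Thus f is surjective.
Since f is surjective, we compute f⁻¹(2) = (2 − 4)/(−9) = 2/9.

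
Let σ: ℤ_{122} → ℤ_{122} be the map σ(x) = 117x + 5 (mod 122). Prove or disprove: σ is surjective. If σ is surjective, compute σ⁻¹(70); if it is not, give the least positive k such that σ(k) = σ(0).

109

Since gcd(117, 122) = 1, 117 is invertible modulo 122. Euclid's algorithm: 122 = 1·117 + 5, 117 = 23·5 + 2, 5 = 2·2 + 1; back-substituting gives 1 = 73·117 − 70·122, so 117⁻¹ ≡ 73 (mod 122).
For any y ∈ ℤ_{122}, x = 73(y − 5) mod 122 satisfies σ(x) = 117·73(y − 5) + 5 ≡ y (since 117·73 ≡ 1 mod 122). So every y has a preimage.
Hence σ is surjective.
Since σ is surjective, we find σ⁻¹(70): we need 117x ≡ 70 − 5 ≡ 65 (mod 122). Using 117⁻¹ = 73: x ≡ 73·65 = 4745 = 38·122 + 109, so x = 109.
Check: σ(109) = 117·109 + 5 = 12758 = 104·122 + 70 ≡ 70 (mod 122).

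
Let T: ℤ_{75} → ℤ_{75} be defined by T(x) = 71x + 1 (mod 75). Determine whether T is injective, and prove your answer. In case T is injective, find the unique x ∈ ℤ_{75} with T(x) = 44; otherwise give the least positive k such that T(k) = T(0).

8

If T(a) = T(b), then 71a ≡ 71b (mod 75). Because gcd(71, 75) = 1, we may cancel 71 to get a ≡ b (mod 75).
So T is injective.
We now compute 71⁻¹ mod 75 explicitly. Euclid's algorithm: 75 = 1·71 + 4, 71 = 17·4 + 3, 4 = 1·3 + 1; back-substituting gives 1 = 56·71 − 53·75, so 71⁻¹ ≡ 56 (mod 75).
Since T is injective, we find T⁻¹(44): we need 71x ≡ 44 − 1 ≡ 43 (mod 75). Using 71⁻¹ = 56: x ≡ 56·43 = 2408 = 32·75 + 8, so x = 8.
Check: T(8) = 71·8 + 1 = 569 = 7·75 + 44 ≡ 44 (mod 75).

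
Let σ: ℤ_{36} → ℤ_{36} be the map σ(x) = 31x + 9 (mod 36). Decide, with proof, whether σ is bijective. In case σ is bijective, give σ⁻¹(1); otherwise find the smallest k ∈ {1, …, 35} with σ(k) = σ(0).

Suppose σ(a) = σ(b) in ℤ_{36}. Then 31a + 9 ≡ 31b + 9 (mod 36), thus 31(a − b) ≡ 0 (mod 36).
Since gcd(31, 36) = 1, 31 is invertible modulo 36, hence a − b ≡ 0 (mod 36), i.e. a = b.
We now compute 31⁻¹ mod 36 explicitly. Euclid's algorithm: 36 = 1·31 + 5, 31 = 6·5 + 1; back-substituting gives 1 = 7·31 − 6·36, so 31⁻¹ ≡ 7 (mod 36).
Then y ↦ 7(y − 9) is a two-sided inverse to σ, so every y ∈ ℤ_{36} has a preimage.
Therefore σ is bijective.
Since σ is bijective, we compute σ⁻¹(1): solve 31x + 9 ≡ 1 (mod 36), i.e. 31x ≡ 28 (mod 36).
Multiplying by 31⁻¹ = 7 gives x ≡ 7·28 = 196 = 5·36 + 16 ≡ 16 (mod 36).
Check: σ(16) = 31·16 + 9 = 505 = 14·36 + 1 ≡ 1 (mod 36).

16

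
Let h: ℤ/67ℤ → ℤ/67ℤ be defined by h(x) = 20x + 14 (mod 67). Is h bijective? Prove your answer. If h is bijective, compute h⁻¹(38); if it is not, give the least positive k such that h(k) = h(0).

28

Recall: injectivity means: for all s, t in the domain, h(s) = h(t) implies s = t.
If h(s) = h(t), then 20s ≡ 20t (mod 67). Because gcd(20, 67) = 1, we may cancel 20 to get s ≡ t (mod 67).
We now compute 20⁻¹ mod 67 explicitly. Euclid's algorithm: 67 = 3·20 + 7, 20 = 2·7 + 6, 7 = 1·6 + 1; back-substituting gives 1 = 57·20 − 17·67, so 20⁻¹ ≡ 57 (mod 67).
Then y ↦ 57(y − 14) is a two-sided inverse to h, so every y ∈ ℤ/67ℤ has a preimage.
Thus h is bijective.
Since h is bijective, we find h⁻¹(38): we need 20x ≡ 38 − 14 ≡ 24 (mod 67). Using 20⁻¹ = 57: x ≡ 57·24 = 1368 = 20·67 + 28, so x = 28.
Check: h(28) = 20·28 + 14 = 574 = 8·67 + 38 ≡ 38 (mod 67).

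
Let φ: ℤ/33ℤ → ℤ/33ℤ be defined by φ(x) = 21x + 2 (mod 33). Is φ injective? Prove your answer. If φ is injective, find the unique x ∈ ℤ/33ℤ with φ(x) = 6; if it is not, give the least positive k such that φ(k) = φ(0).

We have gcd(21, 33) = 3 > 1. Taking s = 0 and t = 11: φ(0) = 2 and φ(11) = 21·11 + 2 = 233 ≡ 2 (mod 33).
So φ(0) = φ(11) while 0 ≠ 11, hence φ is not injective.
Since φ is not injective, we find the least positive k with φ(k) = φ(0): this means 21k ≡ 0 (mod 33), i.e. 33 ∣ 21k. Since gcd(21, 33) = 3, dividing through by 3 this holds exactly when 11 ∣ 7k, and as gcd(7, 11) = 1, exactly when 11 ∣ k.
The smallest positive such k is 11.

11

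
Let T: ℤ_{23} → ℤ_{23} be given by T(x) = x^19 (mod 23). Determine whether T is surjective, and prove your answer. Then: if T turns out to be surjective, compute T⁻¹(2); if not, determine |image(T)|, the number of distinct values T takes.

Since 23 is prime, the nonzero elements of ℤ_{23} form a cyclic group of order 22.
As gcd(19, 22) = 1, raising to the 19th power is a bijection on this group: if s^19 ≡ t^19 then (st^{−1})^19 = 1, and the only element of order dividing gcd(19, 22) = 1 is 1, so s = t.
With T(0) = 0 this makes T injective on all of ℤ_{23}, hence bijective (finite equal-size domain and codomain). In particular T is surjective.
Since T is surjective, we find the preimage of 2. The inverse of x ↦ x^19 on (ℤ_{23})^× is x ↦ x^7, because 19·7 = 133 = 6·22 + 1 ≡ 1 (mod 22) and x^{22} = 1 for x ≠ 0 (Fermat). So T⁻¹(2) = 2^7 mod 23.
Repeated squaring mod 23: 2^1 ≡ 2, 2^2 ≡ 2² = 4, 2^4 ≡ 4² = 16. Since 7 = 4 + 2 + 1, 2^7 ≡ 16·4·2: 16·4 = 64 ≡ 18, then 18·2 = 36 ≡ 13. So 2^7 ≡ 13 (mod 23).
Hence T⁻¹(2) = 13.

13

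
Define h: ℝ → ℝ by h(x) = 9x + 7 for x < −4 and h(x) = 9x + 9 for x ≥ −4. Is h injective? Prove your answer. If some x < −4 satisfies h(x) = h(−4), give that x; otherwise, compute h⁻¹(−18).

Both pieces are strictly increasing (slopes 9 and 9), so each is injective on its own interval.
The left piece maps (−∞, −4) onto (−∞, −29); the right piece maps [−4, ∞) onto [−27, ∞).
These images are disjoint, so no value is attained by both pieces. So h is injective.
Because the two images are disjoint, no x < −4 has h(x) = h(−4), so we compute h⁻¹(−18): −18 lies in [−27, ∞), so solve 9x + 9 = −18: x = (−18 − 9)/9 = −3.

-3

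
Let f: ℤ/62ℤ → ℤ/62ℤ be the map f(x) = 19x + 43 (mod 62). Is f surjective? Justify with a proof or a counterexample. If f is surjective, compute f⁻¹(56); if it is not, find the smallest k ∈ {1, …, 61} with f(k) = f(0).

Since gcd(19, 62) = 1, 19 is invertible modulo 62. Euclid's algorithm: 62 = 3·19 + 5, 19 = 3·5 + 4, 5 = 1·4 + 1; back-substituting gives 1 = 49·19 − 15·62, so 19⁻¹ ≡ 49 (mod 62).
Then y ↦ 49(y − 43) is a two-sided inverse to f, so every y ∈ ℤ/62ℤ has a preimage.
So f is surjective.
Since f is surjective, we compute f⁻¹(56): solve 19x + 43 ≡ 56 (mod 62), i.e. 19x ≡ 13 (mod 62).
Multiplying by 19⁻¹ = 49 gives x ≡ 49·13 = 637 = 10·62 + 17 ≡ 17 (mod 62).
Check: f(17) = 19·17 + 43 = 366 = 5·62 + 56 ≡ 56 (mod 62).

17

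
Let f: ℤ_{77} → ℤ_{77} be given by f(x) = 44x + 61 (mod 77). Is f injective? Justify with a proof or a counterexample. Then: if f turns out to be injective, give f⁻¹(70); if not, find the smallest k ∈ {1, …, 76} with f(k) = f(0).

7

We have gcd(44, 77) = 11 > 1. Taking u = 0 and v = 7: f(0) = 61 and f(7) = 44·7 + 61 = 369 ≡ 61 (mod 77).
So f(0) = f(7) while 0 ≠ 7, so f is not injective.
Since f is not injective, we find the least positive k with f(k) = f(0): this means 44k ≡ 0 (mod 77), i.e. 77 ∣ 44k. Since gcd(44, 77) = 11, dividing through by 11 this holds exactly when 7 ∣ 4k, and as gcd(4, 7) = 1, exactly when 7 ∣ k.
The smallest positive such k is 7.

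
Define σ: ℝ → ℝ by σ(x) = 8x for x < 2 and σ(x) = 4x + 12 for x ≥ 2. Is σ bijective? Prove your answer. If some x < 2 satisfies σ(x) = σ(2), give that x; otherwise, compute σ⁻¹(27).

15/4

Both pieces are strictly increasing (slopes 8 and 4), so each is injective on its own interval.
The left piece maps (−∞, 2) onto (−∞, 16); the right piece maps [2, ∞) onto [20, ∞).
The images leave a gap (16 has no preimage), so σ is not surjective, hence not bijective.
Because the two images are disjoint, no x < 2 has σ(x) = σ(2), so we compute σ⁻¹(27): 27 lies in [20, ∞), so solve 4x + 12 = 27: x = (27 − 12)/4 = 15/4.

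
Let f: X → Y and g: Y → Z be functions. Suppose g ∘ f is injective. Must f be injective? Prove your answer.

Suppose f(u) = f(v). Applying g: (g ∘ f)(u) = (g ∘ f)(v). Since g ∘ f is injective, u = v. Hence f is injective.

injective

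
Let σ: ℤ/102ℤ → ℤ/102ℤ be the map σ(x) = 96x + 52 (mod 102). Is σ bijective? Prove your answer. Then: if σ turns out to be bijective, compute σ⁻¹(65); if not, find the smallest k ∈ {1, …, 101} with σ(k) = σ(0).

17

Recall: σ is injective when σ(u) = σ(v) forces u = v.
We have gcd(96, 102) = 6 > 1. Taking u = 0 and v = 17: σ(0) = 52 and σ(17) = 96·17 + 52 = 1684 ≡ 52 (mod 102).
So σ(0) = σ(17) while 0 ≠ 17, thus σ is not injective, hence not bijective.
Since σ is not bijective, we find the least positive k with σ(k) = σ(0): this means 96k ≡ 0 (mod 102), i.e. 102 ∣ 96k. Since gcd(96, 102) = 6, dividing through by 6 this holds exactly when 17 ∣ 16k, and as gcd(16, 17) = 1, exactly when 17 ∣ k.
The smallest positive such k is 17.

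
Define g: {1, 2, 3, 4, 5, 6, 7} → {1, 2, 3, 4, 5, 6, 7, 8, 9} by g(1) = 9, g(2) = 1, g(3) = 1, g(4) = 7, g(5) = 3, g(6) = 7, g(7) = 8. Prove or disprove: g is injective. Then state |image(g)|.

g(2) = 1 = g(3) with 2 ≠ 3, so g is not injective.
The image of g is {1, 3, 7, 8, 9}, which has 5 elements.

5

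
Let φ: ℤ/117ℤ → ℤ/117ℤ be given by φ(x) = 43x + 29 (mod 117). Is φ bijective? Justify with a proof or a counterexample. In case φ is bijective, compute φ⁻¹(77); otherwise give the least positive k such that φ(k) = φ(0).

If φ(a) = φ(b), then 43a ≡ 43b (mod 117). Because gcd(43, 117) = 1, we may cancel 43 to get a ≡ b (mod 117).
We now compute 43⁻¹ mod 117 explicitly. Euclid's algorithm: 117 = 2·43 + 31, 43 = 1·31 + 12, 31 = 2·12 + 7, 12 = 1·7 + 5, 7 = 1·5 + 2, 5 = 2·2 + 1; back-substituting gives 1 = 49·43 − 18·117, so 43⁻¹ ≡ 49 (mod 117).
Then y ↦ 49(y − 29) is a two-sided inverse to φ, so every y ∈ ℤ/117ℤ has a preimage.
Thus φ is bijective.
Since φ is bijective, we find φ⁻¹(77): we need 43x ≡ 77 − 29 ≡ 48 (mod 117). Using 43⁻¹ = 49: x ≡ 49·48 = 2352 = 20·117 + 12, so x = 12.
Check: φ(12) = 43·12 + 29 = 545 = 4·117 + 77 ≡ 77 (mod 117).

12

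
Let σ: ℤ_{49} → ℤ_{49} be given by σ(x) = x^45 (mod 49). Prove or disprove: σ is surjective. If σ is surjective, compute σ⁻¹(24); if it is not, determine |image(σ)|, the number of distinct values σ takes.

15

σ(3): Repeated squaring mod 49: 3^1 ≡ 3, 3^2 ≡ 3² = 9, 3^4 ≡ 9² = 81 ≡ 32, 3^8 ≡ 32² = 1024 ≡ 44, 3^16 ≡ 44² = 1936 ≡ 25, 3^32 ≡ 25² = 625 ≡ 37. Since 45 = 32 + 8 + 4 + 1, 3^45 ≡ 37·44·32·3: 37·44 = 1628 ≡ 11, then 11·32 = 352 ≡ 9, then 9·3 = 27. So 3^45 ≡ 27 (mod 49).
σ(5): Repeated squaring mod 49: 5^1 ≡ 5, 5^2 ≡ 5² = 25, 5^4 ≡ 25² = 625 ≡ 37, 5^8 ≡ 37² = 1369 ≡ 46, 5^16 ≡ 46² = 2116 ≡ 9, 5^32 ≡ 9² = 81 ≡ 32. Since 45 = 32 + 8 + 4 + 1, 5^45 ≡ 32·46·37·5: 32·46 = 1472 ≡ 2, then 2·37 = 74 ≡ 25, then 25·5 = 125 ≡ 27. So 5^45 ≡ 27 (mod 49).
So σ(3) = σ(5) = 27 while 3 ≠ 5, therefore σ is not injective.
A non-injective map from the 49-element set ℤ_{49} to itself takes at most 48 distinct values, so it cannot be surjective. Hence σ is not surjective.
Since σ is not surjective, we determine |image(σ)|. Computing x^45 mod 49 for each x (by repeated squaring, reducing mod 49 at every step), the values σ(0), σ(1), …, σ(48) are: 0, 1, 8, 27, 15, 27, 20, 0, 22, 43, 20, 8, 13, 41, 0, 43, 29, 13, 1, 48, 13, 0, 15, 15, 6, 43, 34, 34, 0, 36, 1, 48, 36, 20, 6, 0, 8, 36, 41, 29, 6, 27, 0, 29, 22, 34, 22, 41, 48.
The distinct values are {0, 1, 6, 8, 13, 15, 20, 22, 27, 29, 34, 36, 41, 43, 48}; there are 15 of them.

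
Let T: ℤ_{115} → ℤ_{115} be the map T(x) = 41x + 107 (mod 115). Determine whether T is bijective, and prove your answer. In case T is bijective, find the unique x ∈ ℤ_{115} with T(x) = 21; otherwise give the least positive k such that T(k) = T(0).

Recall that T is injective when T(x_1) = T(x_2) forces x_1 = x_2.
If T(x_1) = T(x_2), then 41x_1 ≡ 41x_2 (mod 115). Because gcd(41, 115) = 1, we may cancel 41 to get x_1 ≡ x_2 (mod 115).
We now compute 41⁻¹ mod 115 explicitly. Euclid's algorithm: 115 = 2·41 + 33, 41 = 1·33 + 8, 33 = 4·8 + 1; back-substituting gives 1 = 101·41 − 36·115, so 41⁻¹ ≡ 101 (mod 115).
For any y ∈ ℤ_{115}, x = 101(y − 107) mod 115 satisfies T(x) = 41·101(y − 107) + 107 ≡ y (since 41·101 ≡ 1 mod 115). So every y has a preimage.
Hence T is bijective.
Since T is bijective, we find T⁻¹(21): we need 41x ≡ 21 − 107 ≡ 29 (mod 115). Using 41⁻¹ = 101: x ≡ 101·29 = 2929 = 25·115 + 54, so x = 54.
Check: T(54) = 41·54 + 107 = 2321 = 20·115 + 21 ≡ 21 (mod 115).

54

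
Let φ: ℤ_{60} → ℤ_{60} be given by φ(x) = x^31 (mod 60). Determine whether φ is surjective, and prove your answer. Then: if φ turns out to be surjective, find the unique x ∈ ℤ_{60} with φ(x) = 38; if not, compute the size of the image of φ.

45

φ(0) = 0^31 = 0.
φ(30): Repeated squaring mod 60: 30^1 ≡ 30, 30^2 ≡ 30² = 900 ≡ 0, 30^4 ≡ 0² = 0, 30^8 ≡ 0² = 0, 30^16 ≡ 0² = 0. Since 31 = 16 + 8 + 4 + 2 + 1, 30^31 ≡ 0·0·0·0·30: 0·0 = 0, then 0·0 = 0, then 0·0 = 0, then 0·30 = 0. So 30^31 ≡ 0 (mod 60).
So φ(0) = φ(30) = 0 while 0 ≠ 30, so φ is not injective.
A non-injective map from the 60-element set ℤ_{60} to itself takes at most 59 distinct values, so it cannot be surjective. Therefore φ is not surjective.
Since φ is not surjective, we determine |image(φ)|. Computing x^31 mod 60 for each x (by repeated squaring, reducing mod 60 at every step), the values φ(0), φ(1), …, φ(59) are: 0, 1, 8, 27, 4, 5, 36, 43, 32, 9, 40, 11, 48, 37, 44, 15, 16, 53, 12, 19, 20, 21, 28, 47, 24, 25, 56, 3, 52, 29, 0, 31, 8, 57, 4, 35, 36, 13, 32, 39, 40, 41, 48, 7, 44, 45, 16, 23, 12, 49, 20, 51, 28, 17, 24, 55, 56, 33, 52, 59.
The distinct values are {0, 1, 3, 4, 5, 7, 8, 9, 11, 12, 13, 15, 16, 17, 19, 20, 21, 23, 24, 25, 27, 28, 29, 31, 32, 33, 35, 36, 37, 39, 40, 41, 43, 44, 45, 47, 48, 49, 51, 52, 53, 55, 56, 57, 59}; there are 45 of them.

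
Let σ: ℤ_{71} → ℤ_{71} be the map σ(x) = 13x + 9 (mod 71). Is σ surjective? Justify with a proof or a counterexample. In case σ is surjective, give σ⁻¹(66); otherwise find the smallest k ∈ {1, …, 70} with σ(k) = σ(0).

Since gcd(13, 71) = 1, 13 is invertible modulo 71. Euclid's algorithm: 71 = 5·13 + 6, 13 = 2·6 + 1; back-substituting gives 1 = 11·13 − 2·71, so 13⁻¹ ≡ 11 (mod 71).
For any y ∈ ℤ_{71}, x = 11(y − 9) mod 71 satisfies σ(x) = 13·11(y − 9) + 9 ≡ y (since 13·11 ≡ 1 mod 71). So every y has a preimage.
Hence σ is surjective.
Since σ is surjective, we find σ⁻¹(66): we need 13x ≡ 66 − 9 ≡ 57 (mod 71). Using 13⁻¹ = 11: x ≡ 11·57 = 627 = 8·71 + 59, so x = 59.
Check: σ(59) = 13·59 + 9 = 776 = 10·71 + 66 ≡ 66 (mod 71).

59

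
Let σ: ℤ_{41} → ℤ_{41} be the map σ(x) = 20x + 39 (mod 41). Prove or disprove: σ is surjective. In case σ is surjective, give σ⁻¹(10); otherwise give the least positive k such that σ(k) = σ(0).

17

Recall that σ is surjective if every y in the codomain equals σ(x) for some x in the domain.
Since gcd(20, 41) = 1, 20 is invertible modulo 41. Euclid's algorithm: 41 = 2·20 + 1; back-substituting gives 1 = 39·20 − 19·41, so 20⁻¹ ≡ 39 (mod 41).
Then y ↦ 39(y − 39) is a two-sided inverse to σ, so every y ∈ ℤ_{41} has a preimage.
Therefore σ is surjective.
Since σ is surjective, we compute σ⁻¹(10): solve 20x + 39 ≡ 10 (mod 41), i.e. 20x ≡ 12 (mod 41).
Multiplying by 20⁻¹ = 39 gives x ≡ 39·12 = 468 = 11·41 + 17 ≡ 17 (mod 41).
Check: σ(17) = 20·17 + 39 = 379 = 9·41 + 10 ≡ 10 (mod 41).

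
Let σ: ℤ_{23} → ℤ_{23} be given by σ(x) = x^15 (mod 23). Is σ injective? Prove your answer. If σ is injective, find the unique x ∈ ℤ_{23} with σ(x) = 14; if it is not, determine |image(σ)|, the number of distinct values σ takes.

Since 23 is prime, the nonzero elements of ℤ_{23} form a cyclic group of order 22.
As gcd(15, 22) = 1, raising to the 15th power is a bijection on this group: if x_1^15 ≡ x_2^15 then (x_1x_2^{−1})^15 = 1, and the only element of order dividing gcd(15, 22) = 1 is 1, so x_1 = x_2.
With σ(0) = 0 this makes σ injective on all of ℤ_{23}, hence bijective (finite equal-size domain and codomain). In particular σ is injective.
Since σ is injective, we find the preimage of 14. The inverse of x ↦ x^15 on (ℤ_{23})^× is x ↦ x^3, because 15·3 = 45 = 2·22 + 1 ≡ 1 (mod 22) and x^{22} = 1 for x ≠ 0 (Fermat). So σ⁻¹(14) = 14^3 mod 23.
Repeated squaring mod 23: 14^1 ≡ 14, 14^2 ≡ 14² = 196 ≡ 12. Since 3 = 2 + 1, 14^3 ≡ 12·14: 12·14 = 168 ≡ 7. So 14^3 ≡ 7 (mod 23).
Hence σ⁻¹(14) = 7.

7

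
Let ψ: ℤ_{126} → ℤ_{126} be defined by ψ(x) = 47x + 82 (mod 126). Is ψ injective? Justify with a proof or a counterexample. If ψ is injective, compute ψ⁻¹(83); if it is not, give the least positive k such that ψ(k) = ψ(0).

59

Recall: ψ is injective when ψ(u) = ψ(v) forces u = v.
Suppose ψ(u) = ψ(v) in ℤ_{126}. Then 47u + 82 ≡ 47v + 82 (mod 126), hence 47(u − v) ≡ 0 (mod 126).
Since gcd(47, 126) = 1, 47 is invertible modulo 126, hence u − v ≡ 0 (mod 126), i.e. u = v.
Thus ψ is injective.
We now compute 47⁻¹ mod 126 explicitly. Euclid's algorithm: 126 = 2·47 + 32, 47 = 1·32 + 15, 32 = 2·15 + 2, 15 = 7·2 + 1; back-substituting gives 1 = 59·47 − 22·126, so 47⁻¹ ≡ 59 (mod 126).
Since ψ is injective, we find ψ⁻¹(83): we need 47x ≡ 83 − 82 ≡ 1 (mod 126). Using 47⁻¹ = 59: x ≡ 59·1 = 59, so x = 59.
Check: ψ(59) = 47·59 + 82 = 2855 = 22·126 + 83 ≡ 83 (mod 126).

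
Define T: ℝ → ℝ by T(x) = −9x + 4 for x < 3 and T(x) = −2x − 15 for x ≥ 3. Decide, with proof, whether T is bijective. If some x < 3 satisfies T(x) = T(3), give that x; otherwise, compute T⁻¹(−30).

Both pieces are strictly decreasing (slopes −9 and −2), so each is injective on its own interval.
The left piece maps (−∞, 3) onto (−23, ∞); the right piece maps [3, ∞) onto (−∞, −21].
These images overlap. In particular T(3) = −21 (right piece), and solving −9x + 4 = −21 on the left piece gives x = 25/9 < 3.
So T(25/9) = T(3) with 25/9 ≠ 3, and T is not injective, hence not bijective. This x = 25/9 is the requested value below 3.

25/9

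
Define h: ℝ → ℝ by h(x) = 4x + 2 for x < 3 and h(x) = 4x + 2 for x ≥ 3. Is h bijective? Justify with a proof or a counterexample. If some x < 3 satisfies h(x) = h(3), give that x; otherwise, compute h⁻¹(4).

1/2

Both pieces are strictly increasing (slopes 4 and 4), so each is injective on its own interval.
The left piece maps (−∞, 3) onto (−∞, 14); the right piece maps [3, ∞) onto [14, ∞).
Since 14 = 14, the images partition ℝ: h is injective and surjective, hence bijective.
Because the two images are disjoint, no x < 3 has h(x) = h(3), so we compute h⁻¹(4): 4 lies in (−∞, 14), so solve 4x + 2 = 4: x = (4 − 2)/4 = 1/2.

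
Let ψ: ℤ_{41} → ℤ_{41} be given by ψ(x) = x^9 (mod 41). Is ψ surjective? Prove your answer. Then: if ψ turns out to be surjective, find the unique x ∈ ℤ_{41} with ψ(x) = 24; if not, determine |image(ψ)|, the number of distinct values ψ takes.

Since 41 is prime, the nonzero elements of ℤ_{41} form a cyclic group of order 40.
As gcd(9, 40) = 1, raising to the 9th power is a bijection on this group: if a^9 ≡ b^9 then (ab^{−1})^9 = 1, and the only element of order dividing gcd(9, 40) = 1 is 1, so a = b.
With ψ(0) = 0 this makes ψ injective on all of ℤ_{41}, hence bijective (finite equal-size domain and codomain). In particular ψ is surjective.
Since ψ is surjective, we find the preimage of 24. The inverse of x ↦ x^9 on (ℤ_{41})^× is x ↦ x^9, because 9·9 = 81 = 2·40 + 1 ≡ 1 (mod 40) and x^{40} = 1 for x ≠ 0 (Fermat). So ψ⁻¹(24) = 24^9 mod 41.
Repeated squaring mod 41: 24^1 ≡ 24, 24^2 ≡ 24² = 576 ≡ 2, 24^4 ≡ 2² = 4, 24^8 ≡ 4² = 16. Since 9 = 8 + 1, 24^9 ≡ 16·24: 16·24 = 384 ≡ 15. So 24^9 ≡ 15 (mod 41).
Hence ψ⁻¹(24) = 15.

15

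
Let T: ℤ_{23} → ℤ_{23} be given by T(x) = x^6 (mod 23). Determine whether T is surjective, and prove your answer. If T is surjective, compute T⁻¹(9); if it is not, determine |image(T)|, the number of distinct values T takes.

12

T(11): Repeated squaring mod 23: 11^1 ≡ 11, 11^2 ≡ 11² = 121 ≡ 6, 11^4 ≡ 6² = 36 ≡ 13. Since 6 = 4 + 2, 11^6 ≡ 13·6: 13·6 = 78 ≡ 9. So 11^6 ≡ 9 (mod 23).
T(12): Repeated squaring mod 23: 12^1 ≡ 12, 12^2 ≡ 12² = 144 ≡ 6, 12^4 ≡ 6² = 36 ≡ 13. Since 6 = 4 + 2, 12^6 ≡ 13·6: 13·6 = 78 ≡ 9. So 12^6 ≡ 9 (mod 23).
So T(11) = T(12) = 9 while 11 ≠ 12, therefore T is not injective.
A non-injective map from the 23-element set ℤ_{23} to itself takes at most 22 distinct values, so it cannot be surjective. So T is not surjective.
Since T is not surjective, we determine |image(T)|. Computing x^6 mod 23 for each x (by repeated squaring, reducing mod 23 at every step), the values T(0), T(1), …, T(22) are: 0, 1, 18, 16, 2, 8, 12, 4, 13, 3, 6, 9, 9, 6, 3, 13, 4, 12, 8, 2, 16, 18, 1.
The distinct values are {0, 1, 2, 3, 4, 6, 8, 9, 12, 13, 16, 18}; there are 12 of them.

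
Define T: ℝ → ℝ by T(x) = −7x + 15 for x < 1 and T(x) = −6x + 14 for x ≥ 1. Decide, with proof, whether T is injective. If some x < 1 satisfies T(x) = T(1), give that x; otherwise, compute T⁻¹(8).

Both pieces are strictly decreasing (slopes −7 and −6), so each is injective on its own interval.
The left piece maps (−∞, 1) onto (8, ∞); the right piece maps [1, ∞) onto (−∞, 8].
These images are disjoint, so no value is attained by both pieces. Hence T is injective.
Because the two images are disjoint, no x < 1 has T(x) = T(1), so we compute T⁻¹(8): 8 lies in (−∞, 8], so solve −6x + 14 = 8: x = (8 − 14)/(−6) = 1.

1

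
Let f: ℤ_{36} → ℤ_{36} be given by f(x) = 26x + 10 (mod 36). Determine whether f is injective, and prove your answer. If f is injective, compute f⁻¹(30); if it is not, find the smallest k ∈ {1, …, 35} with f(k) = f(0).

By definition, f is injective when f(s) = f(t) forces s = t.
We have gcd(26, 36) = 2 > 1. Taking s = 0 and t = 18: f(0) = 10 and f(18) = 26·18 + 10 = 478 ≡ 10 (mod 36).
So f(0) = f(18) while 0 ≠ 18, thus f is not injective.
Since f is not injective, we find the least positive k with f(k) = f(0): this means 26k ≡ 0 (mod 36), i.e. 36 ∣ 26k. Since gcd(26, 36) = 2, dividing through by 2 this holds exactly when 18 ∣ 13k, and as gcd(13, 18) = 1, exactly when 18 ∣ k.
The smallest positive such k is 18.

18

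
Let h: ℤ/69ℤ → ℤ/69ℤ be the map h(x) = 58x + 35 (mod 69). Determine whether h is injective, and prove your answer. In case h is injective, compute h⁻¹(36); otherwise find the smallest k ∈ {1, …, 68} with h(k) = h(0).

25

By definition, h is injective if h(u) = h(v) implies u = v.
Suppose h(u) = h(v) in ℤ/69ℤ. Then 58u + 35 ≡ 58v + 35 (mod 69), so 58(u − v) ≡ 0 (mod 69).
Since gcd(58, 69) = 1, 58 is invertible modulo 69, so u − v ≡ 0 (mod 69), i.e. u = v.
Thus h is injective.
We now compute 58⁻¹ mod 69 explicitly. Euclid's algorithm: 69 = 1·58 + 11, 58 = 5·11 + 3, 11 = 3·3 + 2, 3 = 1·2 + 1; back-substituting gives 1 = 25·58 − 21·69, so 58⁻¹ ≡ 25 (mod 69).
Since h is injective, we compute h⁻¹(36): solve 58x + 35 ≡ 36 (mod 69), i.e. 58x ≡ 1 (mod 69).
Multiplying by 58⁻¹ = 25 gives x ≡ 25·1 = 25 ≡ 25 (mod 69).
Check: h(25) = 58·25 + 35 = 1485 = 21·69 + 36 ≡ 36 (mod 69).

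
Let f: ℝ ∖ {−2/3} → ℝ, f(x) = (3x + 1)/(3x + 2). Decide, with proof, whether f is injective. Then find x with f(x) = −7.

Suppose f(x_1) = f(x_2). Cross-multiplying: (3x_1 + 1)(3x_2 + 2) = (3x_2 + 1)(3x_1 + 2).
Expanding both sides and cancelling the symmetric terms leaves 3·(x_1 − x_2) = 0. Since 3 ≠ 0, x_1 = x_2. Hence f is injective.
Solving f(x) = −7: cross-multiplying gives 3x + 1 = −7(3x + 2), which rearranges to 24x = −15, so x = −5/8.

-5/8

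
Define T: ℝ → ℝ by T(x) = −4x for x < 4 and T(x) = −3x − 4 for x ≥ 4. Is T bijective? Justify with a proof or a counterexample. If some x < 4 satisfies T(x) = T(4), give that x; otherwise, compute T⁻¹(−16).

4

Both pieces are strictly decreasing (slopes −4 and −3), so each is injective on its own interval.
The left piece maps (−∞, 4) onto (−16, ∞); the right piece maps [4, ∞) onto (−∞, −16].
Since −16 = −16, the images partition ℝ: T is injective and surjective, hence bijective.
Because the two images are disjoint, no x < 4 has T(x) = T(4), so we compute T⁻¹(−16): −16 lies in (−∞, −16], so solve −3x − 4 = −16: x = (−16 + 4)/(−3) = 4.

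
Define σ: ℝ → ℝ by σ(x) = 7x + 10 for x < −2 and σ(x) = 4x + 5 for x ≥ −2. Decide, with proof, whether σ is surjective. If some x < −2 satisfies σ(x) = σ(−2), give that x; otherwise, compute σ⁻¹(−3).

Both pieces are strictly increasing (slopes 7 and 4), so each is injective on its own interval.
The left piece maps (−∞, −2) onto (−∞, −4); the right piece maps [−2, ∞) onto [−3, ∞).
The union (−∞, −4) ∪ [−3, ∞) omits the interval between −4 and −3; in particular −4 has no preimage. So σ is not surjective.
Because the two images are disjoint, no x < −2 has σ(x) = σ(−2), so we compute σ⁻¹(−3): −3 lies in [−3, ∞), so solve 4x + 5 = −3: x = (−3 − 5)/4 = −2.

-2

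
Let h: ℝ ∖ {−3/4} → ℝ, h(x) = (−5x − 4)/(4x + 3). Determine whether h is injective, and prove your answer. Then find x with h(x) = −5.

Suppose h(u) = h(v). Cross-multiplying: (−5u − 4)(4v + 3) = (−5v − 4)(4u + 3).
Expanding both sides and cancelling the symmetric terms leaves 1·(u − v) = 0. Since 1 ≠ 0, u = v. Thus h is injective.
Solving h(x) = −5: cross-multiplying gives −5x − 4 = −5(4x + 3), which rearranges to 15x = −11, so x = −11/15.

-11/15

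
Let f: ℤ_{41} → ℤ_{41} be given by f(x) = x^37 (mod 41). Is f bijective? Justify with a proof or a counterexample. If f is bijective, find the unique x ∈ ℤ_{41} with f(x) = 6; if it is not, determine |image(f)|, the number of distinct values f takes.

Since 41 is prime, the nonzero elements of ℤ_{41} form a cyclic group of order 40.
As gcd(37, 40) = 1, raising to the 37th power is a bijection on this group: if a^37 ≡ b^37 then (ab^{−1})^37 = 1, and the only element of order dividing gcd(37, 40) = 1 is 1, so a = b.
With f(0) = 0 this makes f injective on all of ℤ_{41}, hence bijective (finite equal-size domain and codomain). In particular f is bijective.
Since f is bijective, we find the preimage of 6. The inverse of x ↦ x^37 on (ℤ_{41})^× is x ↦ x^13, because 37·13 = 481 = 12·40 + 1 ≡ 1 (mod 40) and x^{40} = 1 for x ≠ 0 (Fermat). So f⁻¹(6) = 6^13 mod 41.
Repeated squaring mod 41: 6^1 ≡ 6, 6^2 ≡ 6² = 36, 6^4 ≡ 36² = 1296 ≡ 25, 6^8 ≡ 25² = 625 ≡ 10. Since 13 = 8 + 4 + 1, 6^13 ≡ 10·25·6: 10·25 = 250 ≡ 4, then 4·6 = 24. So 6^13 ≡ 24 (mod 41).
Hence f⁻¹(6) = 24.

24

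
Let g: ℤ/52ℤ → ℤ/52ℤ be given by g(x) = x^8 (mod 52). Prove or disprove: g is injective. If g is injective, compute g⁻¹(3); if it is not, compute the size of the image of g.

8

g(1) = 1^8 = 1.
g(5): Repeated squaring mod 52: 5^1 ≡ 5, 5^2 ≡ 5² = 25, 5^4 ≡ 25² = 625 ≡ 1, 5^8 ≡ 1² = 1. So 5^8 ≡ 1 (mod 52).
So g(1) = g(5) = 1 while 1 ≠ 5, hence g is not injective.
Since g is not injective, we determine |image(g)|. Computing x^8 mod 52 for each x (by repeated squaring, reducing mod 52 at every step), the values g(0), g(1), …, g(51) are: 0, 1, 48, 9, 16, 1, 16, 29, 40, 29, 48, 9, 40, 13, 40, 9, 48, 29, 40, 29, 16, 1, 16, 9, 48, 1, 0, 1, 48, 9, 16, 1, 16, 29, 40, 29, 48, 9, 40, 13, 40, 9, 48, 29, 40, 29, 16, 1, 16, 9, 48, 1.
The distinct values are {0, 1, 9, 13, 16, 29, 40, 48}; there are 8 of them.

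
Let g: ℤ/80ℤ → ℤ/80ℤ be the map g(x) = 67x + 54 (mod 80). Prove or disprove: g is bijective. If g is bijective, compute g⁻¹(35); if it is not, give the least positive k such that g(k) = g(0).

63

Recall that injectivity means: for all a, b in the domain, g(a) = g(b) implies a = b.
Suppose g(a) = g(b) in ℤ/80ℤ. Then 67a + 54 ≡ 67b + 54 (mod 80), hence 67(a − b) ≡ 0 (mod 80).
Since gcd(67, 80) = 1, 67 is invertible modulo 80, thus a − b ≡ 0 (mod 80), i.e. a = b.
We now compute 67⁻¹ mod 80 explicitly. Euclid's algorithm: 80 = 1·67 + 13, 67 = 5·13 + 2, 13 = 6·2 + 1; back-substituting gives 1 = 43·67 − 36·80, so 67⁻¹ ≡ 43 (mod 80).
For any y ∈ ℤ/80ℤ, x = 43(y − 54) mod 80 satisfies g(x) = 67·43(y − 54) + 54 ≡ y (since 67·43 ≡ 1 mod 80). So every y has a preimage.
Thus g is bijective.
Since g is bijective, we compute g⁻¹(35): solve 67x + 54 ≡ 35 (mod 80), i.e. 67x ≡ 61 (mod 80).
Multiplying by 67⁻¹ = 43 gives x ≡ 43·61 = 2623 = 32·80 + 63 ≡ 63 (mod 80).
Check: g(63) = 67·63 + 54 = 4275 = 53·80 + 35 ≡ 35 (mod 80).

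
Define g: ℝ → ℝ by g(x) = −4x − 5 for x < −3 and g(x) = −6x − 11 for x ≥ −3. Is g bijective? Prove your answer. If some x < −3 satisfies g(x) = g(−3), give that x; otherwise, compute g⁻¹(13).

-9/2

Both pieces are strictly decreasing (slopes −4 and −6), so each is injective on its own interval.
The left piece maps (−∞, −3) onto (7, ∞); the right piece maps [−3, ∞) onto (−∞, 7].
Since 7 = 7, the images partition ℝ: g is injective and surjective, hence bijective.
Because the two images are disjoint, no x < −3 has g(x) = g(−3), so we compute g⁻¹(13): 13 lies in (7, ∞), so solve −4x − 5 = 13: x = (13 + 5)/(−4) = −9/2.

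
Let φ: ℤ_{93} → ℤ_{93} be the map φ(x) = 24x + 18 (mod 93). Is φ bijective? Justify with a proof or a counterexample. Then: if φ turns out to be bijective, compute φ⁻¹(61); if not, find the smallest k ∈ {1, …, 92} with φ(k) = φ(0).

31

We have gcd(24, 93) = 3 > 1. Taking x_1 = 0 and x_2 = 31: φ(0) = 18 and φ(31) = 24·31 + 18 = 762 ≡ 18 (mod 93).
So φ(0) = φ(31) while 0 ≠ 31, hence φ is not injective, hence not bijective.
Since φ is not bijective, we find the least positive k with φ(k) = φ(0): this means 24k ≡ 0 (mod 93), i.e. 93 ∣ 24k. Since gcd(24, 93) = 3, dividing through by 3 this holds exactly when 31 ∣ 8k, and as gcd(8, 31) = 1, exactly when 31 ∣ k.
The smallest positive such k is 31.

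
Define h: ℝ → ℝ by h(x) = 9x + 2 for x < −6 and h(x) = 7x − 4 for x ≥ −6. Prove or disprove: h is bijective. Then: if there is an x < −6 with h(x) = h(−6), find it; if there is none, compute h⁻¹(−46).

Both pieces are strictly increasing (slopes 9 and 7), so each is injective on its own interval.
The left piece maps (−∞, −6) onto (−∞, −52); the right piece maps [−6, ∞) onto [−46, ∞).
The images leave a gap (−52 has no preimage), so h is not surjective, hence not bijective.
Because the two images are disjoint, no x < −6 has h(x) = h(−6), so we compute h⁻¹(−46): −46 lies in [−46, ∞), so solve 7x − 4 = −46: x = (−46 + 4)/7 = −6.

-6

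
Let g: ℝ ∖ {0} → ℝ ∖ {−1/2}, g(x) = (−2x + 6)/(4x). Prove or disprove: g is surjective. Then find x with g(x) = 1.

1

For any y ≠ −1/2, solving y(4x) = −2x + 6 for x gives a well-defined x ≠ 0. So g is surjective.
Solving g(x) = 1: cross-multiplying gives −2x + 6 = 1(4x), which rearranges to −6x = −6, so x = 1.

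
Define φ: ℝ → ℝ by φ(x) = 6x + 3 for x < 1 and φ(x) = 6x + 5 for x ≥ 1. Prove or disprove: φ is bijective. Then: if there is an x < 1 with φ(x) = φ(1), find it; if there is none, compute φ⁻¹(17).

2

Both pieces are strictly increasing (slopes 6 and 6), so each is injective on its own interval.
The left piece maps (−∞, 1) onto (−∞, 9); the right piece maps [1, ∞) onto [11, ∞).
The images leave a gap (9 has no preimage), so φ is not surjective, hence not bijective.
Because the two images are disjoint, no x < 1 has φ(x) = φ(1), so we compute φ⁻¹(17): 17 lies in [11, ∞), so solve 6x + 5 = 17: x = (17 − 5)/6 = 2.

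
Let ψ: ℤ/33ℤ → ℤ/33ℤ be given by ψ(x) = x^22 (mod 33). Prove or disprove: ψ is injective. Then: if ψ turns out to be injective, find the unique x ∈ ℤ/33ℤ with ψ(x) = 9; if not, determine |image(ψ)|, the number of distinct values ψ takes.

ψ(4): Repeated squaring mod 33: 4^1 ≡ 4, 4^2 ≡ 4² = 16, 4^4 ≡ 16² = 256 ≡ 25, 4^8 ≡ 25² = 625 ≡ 31, 4^16 ≡ 31² = 961 ≡ 4. Since 22 = 16 + 4 + 2, 4^22 ≡ 4·25·16: 4·25 = 100 ≡ 1, then 1·16 = 16. So 4^22 ≡ 16 (mod 33).
ψ(7): Repeated squaring mod 33: 7^1 ≡ 7, 7^2 ≡ 7² = 49 ≡ 16, 7^4 ≡ 16² = 256 ≡ 25, 7^8 ≡ 25² = 625 ≡ 31, 7^16 ≡ 31² = 961 ≡ 4. Since 22 = 16 + 4 + 2, 7^22 ≡ 4·25·16: 4·25 = 100 ≡ 1, then 1·16 = 16. So 7^22 ≡ 16 (mod 33).
So ψ(4) = ψ(7) = 16 while 4 ≠ 7, thus ψ is not injective.
Since ψ is not injective, we determine |image(ψ)|. Computing x^22 mod 33 for each x (by repeated squaring, reducing mod 33 at every step), the values ψ(0), ψ(1), …, ψ(32) are: 0, 1, 4, 9, 16, 25, 3, 16, 31, 15, 1, 22, 12, 4, 31, 27, 25, 25, 27, 31, 4, 12, 22, 1, 15, 31, 16, 3, 25, 16, 9, 4, 1.
The distinct values are {0, 1, 3, 4, 9, 12, 15, 16, 22, 25, 27, 31}; there are 12 of them.

12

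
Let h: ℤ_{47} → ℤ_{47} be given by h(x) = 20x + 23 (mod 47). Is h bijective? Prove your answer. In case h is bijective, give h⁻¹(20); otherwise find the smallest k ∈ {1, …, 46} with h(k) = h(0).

21

If h(s) = h(t), then 20s ≡ 20t (mod 47). Because gcd(20, 47) = 1, we may cancel 20 to get s ≡ t (mod 47).
We now compute 20⁻¹ mod 47 explicitly. Euclid's algorithm: 47 = 2·20 + 7, 20 = 2·7 + 6, 7 = 1·6 + 1; back-substituting gives 1 = 40·20 − 17·47, so 20⁻¹ ≡ 40 (mod 47).
For any y ∈ ℤ_{47}, x = 40(y − 23) mod 47 satisfies h(x) = 20·40(y − 23) + 23 ≡ y (since 20·40 ≡ 1 mod 47). So every y has a preimage.
Therefore h is bijective.
Since h is bijective, we compute h⁻¹(20): solve 20x + 23 ≡ 20 (mod 47), i.e. 20x ≡ 44 (mod 47).
Multiplying by 20⁻¹ = 40 gives x ≡ 40·44 = 1760 = 37·47 + 21 ≡ 21 (mod 47).
Check: h(21) = 20·21 + 23 = 443 = 9·47 + 20 ≡ 20 (mod 47).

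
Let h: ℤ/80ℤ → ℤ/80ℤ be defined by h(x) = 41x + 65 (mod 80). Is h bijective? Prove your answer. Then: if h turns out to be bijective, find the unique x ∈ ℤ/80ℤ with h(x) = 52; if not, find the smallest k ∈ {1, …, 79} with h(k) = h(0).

Recall that injectivity means: for all s, t in the domain, h(s) = h(t) implies s = t.
If h(s) = h(t), then 41s ≡ 41t (mod 80). Because gcd(41, 80) = 1, we may cancel 41 to get s ≡ t (mod 80).
We now compute 41⁻¹ mod 80 explicitly. Euclid's algorithm: 80 = 1·41 + 39, 41 = 1·39 + 2, 39 = 19·2 + 1; back-substituting gives 1 = 41·41 − 21·80, so 41⁻¹ ≡ 41 (mod 80).
For any y ∈ ℤ/80ℤ, x = 41(y − 65) mod 80 satisfies h(x) = 41·41(y − 65) + 65 ≡ y (since 41·41 ≡ 1 mod 80). So every y has a preimage.
Thus h is bijective.
Since h is bijective, we find h⁻¹(52): we need 41x ≡ 52 − 65 ≡ 67 (mod 80). Using 41⁻¹ = 41: x ≡ 41·67 = 2747 = 34·80 + 27, so x = 27.
Check: h(27) = 41·27 + 65 = 1172 = 14·80 + 52 ≡ 52 (mod 80).

27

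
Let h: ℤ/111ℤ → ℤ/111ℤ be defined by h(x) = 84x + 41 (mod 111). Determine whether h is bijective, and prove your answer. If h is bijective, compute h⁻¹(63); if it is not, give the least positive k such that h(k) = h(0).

37

We have gcd(84, 111) = 3 > 1. Taking a = 0 and b = 37: h(0) = 41 and h(37) = 84·37 + 41 = 3149 ≡ 41 (mod 111).
So h(0) = h(37) while 0 ≠ 37, so h is not injective, hence not bijective.
Since h is not bijective, we find the least positive k with h(k) = h(0): this means 84k ≡ 0 (mod 111), i.e. 111 ∣ 84k. Since gcd(84, 111) = 3, dividing through by 3 this holds exactly when 37 ∣ 28k, and as gcd(28, 37) = 1, exactly when 37 ∣ k.
The smallest positive such k is 37.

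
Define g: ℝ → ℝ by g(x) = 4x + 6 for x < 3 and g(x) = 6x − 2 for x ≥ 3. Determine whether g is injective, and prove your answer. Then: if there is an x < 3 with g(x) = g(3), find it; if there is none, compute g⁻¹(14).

Both pieces are strictly increasing (slopes 4 and 6), so each is injective on its own interval.
The left piece maps (−∞, 3) onto (−∞, 18); the right piece maps [3, ∞) onto [16, ∞).
These images overlap. In particular g(3) = 16 (right piece), and solving 4x + 6 = 16 on the left piece gives x = 5/2 < 3.
So g(5/2) = g(3) with 5/2 ≠ 3, and g is not injective. This x = 5/2 is the requested value below 3.

5/2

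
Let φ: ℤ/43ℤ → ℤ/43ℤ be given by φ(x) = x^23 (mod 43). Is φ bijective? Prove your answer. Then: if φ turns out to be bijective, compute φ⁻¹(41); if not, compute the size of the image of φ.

16

Since 43 is prime, the nonzero elements of ℤ/43ℤ form a cyclic group of order 42.
As gcd(23, 42) = 1, raising to the 23rd power is a bijection on this group: if x_1^23 ≡ x_2^23 then (x_1x_2^{−1})^23 = 1, and the only element of order dividing gcd(23, 42) = 1 is 1, so x_1 = x_2.
With φ(0) = 0 this makes φ injective on all of ℤ/43ℤ, hence bijective (finite equal-size domain and codomain). In particular φ is bijective.
Since φ is bijective, we find the preimage of 41. The inverse of x ↦ x^23 on (ℤ/43ℤ)^× is x ↦ x^11, because 23·11 = 253 = 6·42 + 1 ≡ 1 (mod 42) and x^{42} = 1 for x ≠ 0 (Fermat). So φ⁻¹(41) = 41^11 mod 43.
Repeated squaring mod 43: 41^1 ≡ 41, 41^2 ≡ 41² = 1681 ≡ 4, 41^4 ≡ 4² = 16, 41^8 ≡ 16² = 256 ≡ 41. Since 11 = 8 + 2 + 1, 41^11 ≡ 41·4·41: 41·4 = 164 ≡ 35, then 35·41 = 1435 ≡ 16. So 41^11 ≡ 16 (mod 43).
Hence φ⁻¹(41) = 16.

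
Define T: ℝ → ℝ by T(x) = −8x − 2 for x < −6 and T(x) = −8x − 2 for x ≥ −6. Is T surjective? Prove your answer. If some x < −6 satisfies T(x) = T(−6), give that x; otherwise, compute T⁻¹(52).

Both pieces are strictly decreasing (slopes −8 and −8), so each is injective on its own interval.
The left piece maps (−∞, −6) onto (46, ∞); the right piece maps [−6, ∞) onto (−∞, 46].
These images together cover ℝ, so T is surjective.
Because the two images are disjoint, no x < −6 has T(x) = T(−6), so we compute T⁻¹(52): 52 lies in (46, ∞), so solve −8x − 2 = 52: x = (52 + 2)/(−8) = −27/4.

-27/4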